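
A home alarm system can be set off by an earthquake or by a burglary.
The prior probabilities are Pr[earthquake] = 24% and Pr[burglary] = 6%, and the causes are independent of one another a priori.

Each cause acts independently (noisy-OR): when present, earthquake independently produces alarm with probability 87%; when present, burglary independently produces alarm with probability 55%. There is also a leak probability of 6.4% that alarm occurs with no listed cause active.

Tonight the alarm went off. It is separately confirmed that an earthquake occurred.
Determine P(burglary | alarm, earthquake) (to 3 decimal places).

P(burglary | alarm, earthquake) ≈ 0.064

Under noisy-OR, P(alarm | causes) = 1 − (1−0.064)·∏(1−qᵢ) over the active causes.
P(alarm | earthquake) = 0.87832·0.94 + 0.945244·0.06 = 0.825621 + 0.056715 = 0.882336
The burglary-present share is 0.945244·0.06 = 0.056715.
Hence the posterior is 0.056715/0.882336 ≈ 0.064.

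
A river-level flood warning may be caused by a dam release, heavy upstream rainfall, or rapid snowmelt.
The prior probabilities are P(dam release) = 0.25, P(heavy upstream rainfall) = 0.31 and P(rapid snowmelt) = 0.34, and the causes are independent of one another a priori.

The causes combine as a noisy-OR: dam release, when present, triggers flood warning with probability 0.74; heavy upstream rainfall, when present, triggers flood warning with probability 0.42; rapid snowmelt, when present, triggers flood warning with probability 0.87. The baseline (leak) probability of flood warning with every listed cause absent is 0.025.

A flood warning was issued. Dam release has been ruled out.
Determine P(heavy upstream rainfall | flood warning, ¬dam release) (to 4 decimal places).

P(heavy upstream rainfall | flood warning, ¬dam release) ≈ 0.4631

Under noisy-OR, P(flood warning | causes) = 1 − (1−0.025)·∏(1−qᵢ) over the active causes.
P(flood warning | ¬dam release) = 0.025·0.69·0.66 + 0.87325·0.69·0.34 + 0.4345·0.31·0.66 + 0.926485·0.31·0.34 = 0.011385 + 0.204864 + 0.088899 + 0.097652 = 0.402800
Restricting to configurations with heavy upstream rainfall present: 0.088899 + 0.097652 = 0.186551.
P(heavy upstream rainfall | flood warning, ¬dam release) = 0.186551 / 0.402800 ≈ 0.4631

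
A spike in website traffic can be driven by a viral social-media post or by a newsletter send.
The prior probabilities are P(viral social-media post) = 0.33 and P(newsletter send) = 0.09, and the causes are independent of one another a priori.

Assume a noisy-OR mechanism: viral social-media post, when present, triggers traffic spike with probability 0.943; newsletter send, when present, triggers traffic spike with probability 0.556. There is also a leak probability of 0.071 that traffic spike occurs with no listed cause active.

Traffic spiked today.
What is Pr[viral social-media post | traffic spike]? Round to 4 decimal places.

Under noisy-OR, P(traffic spike | causes) = 1 − (1−0.071)·∏(1−qᵢ) over the active causes.
Numerator (weight on configurations with viral social-media post): 0.284398 + 0.029002 = 0.313400
Normalizer over all consistent configurations: 0.071*0.67*0.91 + 0.587524*0.67*0.09 + 0.947047*0.33*0.91 + 0.976489*0.33*0.09 = 0.392117
Posterior = 0.313400 / 0.392117 ≈ 0.7993

Pr[viral social-media post | traffic spike] ≈ 0.7993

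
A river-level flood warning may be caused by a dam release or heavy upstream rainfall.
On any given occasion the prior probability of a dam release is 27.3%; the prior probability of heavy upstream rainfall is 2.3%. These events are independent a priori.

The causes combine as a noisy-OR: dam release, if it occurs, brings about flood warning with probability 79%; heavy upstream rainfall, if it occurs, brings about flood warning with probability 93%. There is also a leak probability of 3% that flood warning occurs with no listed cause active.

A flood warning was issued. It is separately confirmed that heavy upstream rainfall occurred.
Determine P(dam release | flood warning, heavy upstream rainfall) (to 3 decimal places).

Under noisy-OR, P(flood warning | causes) = 1 − (1−0.03)·∏(1−qᵢ) over the active causes.
P(flood warning | heavy upstream rainfall) = 0.9321×0.727 + 0.985741×0.273 = 0.677637 + 0.269107 = 0.946744
Of this, 0.269107 comes from 0.985741×0.273 (the dam release=true cases).
P(dam release | flood warning, heavy upstream rainfall) = 0.269107 / 0.946744 ≈ 0.284

P(dam release | flood warning, heavy upstream rainfall) ≈ 0.284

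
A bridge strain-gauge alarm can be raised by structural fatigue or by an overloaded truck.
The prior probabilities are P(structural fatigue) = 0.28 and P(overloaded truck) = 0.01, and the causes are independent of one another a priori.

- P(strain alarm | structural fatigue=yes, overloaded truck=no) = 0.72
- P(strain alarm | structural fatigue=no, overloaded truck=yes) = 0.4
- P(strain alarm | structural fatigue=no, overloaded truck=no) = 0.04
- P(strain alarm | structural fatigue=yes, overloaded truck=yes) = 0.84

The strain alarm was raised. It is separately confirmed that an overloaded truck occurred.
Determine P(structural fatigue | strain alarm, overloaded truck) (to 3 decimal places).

Numerator (weight on configurations with structural fatigue): 0.84·0.28 = 0.235200
Denominator P(strain alarm | overloaded truck): 0.4·0.72 + 0.84·0.28 = 0.523200
Posterior = 0.235200 / 0.523200 ≈ 0.450

P(structural fatigue | strain alarm, overloaded truck) ≈ 0.450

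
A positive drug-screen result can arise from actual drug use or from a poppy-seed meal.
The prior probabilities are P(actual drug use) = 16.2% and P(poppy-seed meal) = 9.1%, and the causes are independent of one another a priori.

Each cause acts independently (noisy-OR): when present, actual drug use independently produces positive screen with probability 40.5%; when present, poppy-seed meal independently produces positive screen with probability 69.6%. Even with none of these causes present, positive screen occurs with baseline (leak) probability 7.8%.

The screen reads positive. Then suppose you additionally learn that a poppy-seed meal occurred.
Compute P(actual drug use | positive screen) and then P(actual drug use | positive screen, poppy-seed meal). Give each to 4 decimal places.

Under noisy-OR, P(positive screen | causes) = 1 − (1−0.078)·∏(1−qᵢ) over the active causes.
P(positive screen) = 0.078*0.838*0.909 + 0.719712*0.838*0.091 + 0.45141*0.162*0.909 + 0.833229*0.162*0.091 = 0.059416 + 0.054884 + 0.066474 + 0.012283 = 0.193057
Restricting to configurations with actual drug use present: 0.066474 + 0.012283 = 0.078757.
So P(actual drug use | positive screen) = 0.078757/0.193057 ≈ 0.4079.

Now also conditioning on poppy-seed meal=true:
Enumerate both values of actual drug use and weight by the priors:
  P(positive screen | poppy-seed meal) = 0.719712·0.838 + 0.833229·0.162
        = 0.603119 + 0.134983 = 0.738102
Configurations with actual drug use contribute 0.134983, so
  P(actual drug use | positive screen, poppy-seed meal) = 0.134983 / 0.738102 ≈ 0.1829
This is intercausal reasoning (explaining away): once poppy-seed meal accounts for the positive screen, actual drug use becomes less likely.

P(actual drug use | positive screen) ≈ 0.4079; P(actual drug use | positive screen, poppy-seed meal) ≈ 0.1829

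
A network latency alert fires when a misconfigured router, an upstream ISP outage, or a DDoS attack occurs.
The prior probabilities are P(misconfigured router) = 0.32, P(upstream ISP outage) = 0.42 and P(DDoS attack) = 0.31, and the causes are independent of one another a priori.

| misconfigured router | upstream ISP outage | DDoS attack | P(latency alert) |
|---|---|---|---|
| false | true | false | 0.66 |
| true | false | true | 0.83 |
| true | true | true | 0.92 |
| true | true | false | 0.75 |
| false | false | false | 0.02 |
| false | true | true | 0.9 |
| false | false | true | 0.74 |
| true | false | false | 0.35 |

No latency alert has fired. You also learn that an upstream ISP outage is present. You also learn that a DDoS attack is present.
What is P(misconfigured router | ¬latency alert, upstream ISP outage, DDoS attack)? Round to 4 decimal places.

Numerator (weight on configurations with misconfigured router): 0.08*0.32 = 0.025600
The normalizing constant is 0.1*0.68 + 0.08*0.32 = 0.093600
Posterior = 0.025600 / 0.093600 ≈ 0.2735

P(misconfigured router | ¬latency alert, upstream ISP outage, DDoS attack) ≈ 0.2735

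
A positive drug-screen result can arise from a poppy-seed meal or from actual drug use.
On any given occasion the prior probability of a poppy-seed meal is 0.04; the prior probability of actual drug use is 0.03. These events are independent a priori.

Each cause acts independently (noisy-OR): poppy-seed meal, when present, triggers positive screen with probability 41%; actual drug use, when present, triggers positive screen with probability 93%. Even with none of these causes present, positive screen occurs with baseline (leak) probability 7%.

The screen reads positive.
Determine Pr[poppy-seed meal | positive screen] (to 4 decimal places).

Pr[poppy-seed meal | positive screen] ≈ 0.1685

Under noisy-OR, P(positive screen | causes) = 1 − (1−0.07)·∏(1−qᵢ) over the active causes.
P(positive screen) = 0.07·0.96·0.97 + 0.9349·0.96·0.03 + 0.4513·0.04·0.97 + 0.961591·0.04·0.03 = 0.065184 + 0.026925 + 0.017510 + 0.001154 = 0.110773
The poppy-seed meal-present share is 0.017510 + 0.001154 = 0.018664.
P(poppy-seed meal | positive screen) = 0.018664 / 0.110773 ≈ 0.1685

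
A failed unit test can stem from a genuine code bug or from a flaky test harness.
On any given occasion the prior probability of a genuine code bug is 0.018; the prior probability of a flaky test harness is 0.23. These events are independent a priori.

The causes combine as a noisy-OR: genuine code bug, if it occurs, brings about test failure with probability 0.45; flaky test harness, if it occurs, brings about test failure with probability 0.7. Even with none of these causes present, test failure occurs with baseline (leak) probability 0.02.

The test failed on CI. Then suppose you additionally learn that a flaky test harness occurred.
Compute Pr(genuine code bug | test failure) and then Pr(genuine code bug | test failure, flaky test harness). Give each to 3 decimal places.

Pr(genuine code bug | test failure) ≈ 0.053; Pr(genuine code bug | test failure, flaky test harness) ≈ 0.021

Under noisy-OR, P(test failure | causes) = 1 − (1−0.02)·∏(1−qᵢ) over the active causes.
Enumerate the 4 (genuine code bug, flaky test harness) configurations and weight by the priors:
  P(test failure) = 0.02*0.982*0.77 + 0.706*0.982*0.23 + 0.461*0.018*0.77 + 0.8383*0.018*0.23
        = 0.015123 + 0.159457 + 0.006389 + 0.003471 = 0.184440
Configurations with genuine code bug contribute 0.009860, so
  P(genuine code bug | test failure) = 0.009860 / 0.184440 ≈ 0.053

Now also conditioning on flaky test harness=true:
Sum P(test failure|·) weighted by the priors over both values of genuine code bug:
  P(test failure | flaky test harness) = 0.706×0.982 + 0.8383×0.018
        = 0.693292 + 0.015089 = 0.708381
The terms with genuine code bug present sum to 0.015089, so
  P(genuine code bug | test failure, flaky test harness) = 0.015089 / 0.708381 ≈ 0.021
— flaky test harness explains away the evidence for genuine code bug.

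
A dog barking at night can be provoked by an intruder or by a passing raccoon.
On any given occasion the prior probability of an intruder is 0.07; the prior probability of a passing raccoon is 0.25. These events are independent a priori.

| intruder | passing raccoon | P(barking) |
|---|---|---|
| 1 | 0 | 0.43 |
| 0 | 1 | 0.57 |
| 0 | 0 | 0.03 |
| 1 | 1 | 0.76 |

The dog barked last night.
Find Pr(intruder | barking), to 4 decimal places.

Pr(intruder | barking) ≈ 0.1895

Sum P(barking|·) weighted by the priors over the 4 (intruder, passing raccoon) configurations:
  P(barking) = 0.03×0.93×0.75 + 0.57×0.93×0.25 + 0.43×0.07×0.75 + 0.76×0.07×0.25
        = 0.020925 + 0.132525 + 0.022575 + 0.013300 = 0.189325
The terms with intruder present sum to 0.035875, so
  P(intruder | barking) = 0.035875 / 0.189325 ≈ 0.1895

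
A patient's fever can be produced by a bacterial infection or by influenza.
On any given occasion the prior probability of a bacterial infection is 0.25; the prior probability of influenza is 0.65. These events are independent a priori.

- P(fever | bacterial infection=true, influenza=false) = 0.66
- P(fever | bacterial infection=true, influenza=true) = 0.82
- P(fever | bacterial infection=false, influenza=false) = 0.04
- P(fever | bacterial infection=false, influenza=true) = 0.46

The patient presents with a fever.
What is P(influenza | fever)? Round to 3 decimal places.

Weight on influenza=true, given the evidence: 0.224250 + 0.133250 = 0.357500
Denominator P(fever): 0.04·0.75·0.35 + 0.46·0.75·0.65 + 0.66·0.25·0.35 + 0.82·0.25·0.65 = 0.425750
P(influenza | fever) = 0.357500/0.425750 ≈ 0.840

P(influenza | fever) ≈ 0.840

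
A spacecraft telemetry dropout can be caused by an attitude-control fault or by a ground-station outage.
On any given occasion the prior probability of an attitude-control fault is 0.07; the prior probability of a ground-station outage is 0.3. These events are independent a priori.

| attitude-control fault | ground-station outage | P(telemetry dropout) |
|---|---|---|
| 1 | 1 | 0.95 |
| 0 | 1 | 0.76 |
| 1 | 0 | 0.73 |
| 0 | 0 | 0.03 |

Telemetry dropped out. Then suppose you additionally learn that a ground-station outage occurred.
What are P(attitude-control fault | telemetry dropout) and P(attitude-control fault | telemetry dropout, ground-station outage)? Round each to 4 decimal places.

P(attitude-control fault | telemetry dropout) ≈ 0.1940; P(attitude-control fault | telemetry dropout, ground-station outage) ≈ 0.0860

Numerator (weight on configurations with attitude-control fault): 0.035770 + 0.019950 = 0.055720
Normalizer over all consistent configurations: 0.03*0.93*0.7 + 0.76*0.93*0.3 + 0.73*0.07*0.7 + 0.95*0.07*0.3 = 0.287290
Posterior = 0.055720 / 0.287290 ≈ 0.1940

Now condition on the additional information:
Weight on attitude-control fault=true, given the evidence: 0.95*0.07 = 0.066500
The normalizing constant is 0.76*0.93 + 0.95*0.07 = 0.773300
Posterior = 0.066500 / 0.773300 ≈ 0.0860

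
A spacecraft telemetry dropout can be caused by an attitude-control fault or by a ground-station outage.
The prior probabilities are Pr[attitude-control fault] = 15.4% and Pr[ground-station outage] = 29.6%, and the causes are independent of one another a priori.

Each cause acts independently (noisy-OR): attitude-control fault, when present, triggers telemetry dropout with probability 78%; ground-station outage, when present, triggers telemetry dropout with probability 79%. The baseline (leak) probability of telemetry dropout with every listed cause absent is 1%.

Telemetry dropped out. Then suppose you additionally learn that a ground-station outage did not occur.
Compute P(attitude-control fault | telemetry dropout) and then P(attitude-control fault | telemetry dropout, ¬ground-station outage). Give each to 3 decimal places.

Under noisy-OR, P(telemetry dropout | causes) = 1 − (1−0.01)·∏(1−qᵢ) over the active causes.
Enumerate the 4 (attitude-control fault, ground-station outage) configurations and weight by the priors:
  P(telemetry dropout) = 0.01·0.846·0.704 + 0.7921·0.846·0.296 + 0.7822·0.154·0.704 + 0.954262·0.154·0.296
        = 0.005956 + 0.198355 + 0.084803 + 0.043499 = 0.332613
Configurations with attitude-control fault contribute 0.128302, so
  P(attitude-control fault | telemetry dropout) = 0.128302 / 0.332613 ≈ 0.386

Now also conditioning on ground-station outage≠true:
P(telemetry dropout | ¬ground-station outage) = 0.01×0.846 + 0.7822×0.154 = 0.008460 + 0.120459 = 0.128919
The attitude-control fault-present share is 0.7822×0.154 = 0.120459.
So P(attitude-control fault | telemetry dropout, ¬ground-station outage) = 0.120459/0.128919 ≈ 0.934.
Ruling out ground-station outage raises the posterior on attitude-control fault — the flip side of explaining away.

P(attitude-control fault | telemetry dropout) ≈ 0.386; P(attitude-control fault | telemetry dropout, ¬ground-station outage) ≈ 0.934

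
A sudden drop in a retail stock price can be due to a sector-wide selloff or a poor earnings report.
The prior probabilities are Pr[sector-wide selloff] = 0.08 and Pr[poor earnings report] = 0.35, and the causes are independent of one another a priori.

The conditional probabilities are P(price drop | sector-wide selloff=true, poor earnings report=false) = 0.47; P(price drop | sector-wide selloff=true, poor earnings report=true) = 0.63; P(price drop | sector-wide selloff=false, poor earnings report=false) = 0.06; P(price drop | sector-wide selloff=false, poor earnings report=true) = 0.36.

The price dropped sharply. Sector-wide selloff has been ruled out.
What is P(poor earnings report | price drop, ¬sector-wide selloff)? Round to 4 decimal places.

Enumerate both values of poor earnings report and weight by the priors:
  P(price drop | ¬sector-wide selloff) = 0.06*0.65 + 0.36*0.35
        = 0.039000 + 0.126000 = 0.165000
The terms with poor earnings report present sum to 0.126000, so
  P(poor earnings report | price drop, ¬sector-wide selloff) = 0.126000 / 0.165000 ≈ 0.7636

P(poor earnings report | price drop, ¬sector-wide selloff) ≈ 0.7636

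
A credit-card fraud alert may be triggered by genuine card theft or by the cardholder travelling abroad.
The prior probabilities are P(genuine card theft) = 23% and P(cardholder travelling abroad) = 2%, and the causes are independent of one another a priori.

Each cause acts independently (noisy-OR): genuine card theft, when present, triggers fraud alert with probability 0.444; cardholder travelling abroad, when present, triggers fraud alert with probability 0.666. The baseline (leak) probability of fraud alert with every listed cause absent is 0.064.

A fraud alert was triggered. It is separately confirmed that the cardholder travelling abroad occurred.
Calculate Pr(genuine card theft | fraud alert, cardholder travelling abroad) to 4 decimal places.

Under noisy-OR, P(fraud alert | causes) = 1 − (1−0.064)·∏(1−qᵢ) over the active causes.
P(fraud alert | cardholder travelling abroad) = 0.687376·0.77 + 0.826181·0.23 = 0.529280 + 0.190022 = 0.719302
Of this, 0.190022 comes from 0.826181·0.23 (the genuine card theft=true cases).
Hence the posterior is 0.190022/0.719302 ≈ 0.2642.

Pr(genuine card theft | fraud alert, cardholder travelling abroad) ≈ 0.2642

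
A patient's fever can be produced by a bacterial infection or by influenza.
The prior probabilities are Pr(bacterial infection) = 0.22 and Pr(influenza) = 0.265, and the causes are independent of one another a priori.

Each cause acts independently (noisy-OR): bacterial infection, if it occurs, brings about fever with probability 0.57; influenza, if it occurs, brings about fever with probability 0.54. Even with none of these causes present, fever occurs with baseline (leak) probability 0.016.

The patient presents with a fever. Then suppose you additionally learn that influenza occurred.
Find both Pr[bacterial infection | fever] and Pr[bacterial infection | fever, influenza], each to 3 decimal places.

Under noisy-OR, P(fever | causes) = 1 − (1−0.016)·∏(1−qᵢ) over the active causes.
Sum P(fever|·) weighted by the priors over the 4 (bacterial infection, influenza) configurations:
  P(fever) = 0.016×0.78×0.735 + 0.54736×0.78×0.265 + 0.57688×0.22×0.735 + 0.805365×0.22×0.265
        = 0.009173 + 0.113139 + 0.093281 + 0.046953 = 0.262546
Configurations with bacterial infection contribute 0.140234, so
  P(bacterial infection | fever) = 0.140234 / 0.262546 ≈ 0.534

With the extra evidence:
P(fever | influenza) = 0.54736*0.78 + 0.805365*0.22 = 0.426941 + 0.177180 = 0.604121
The bacterial infection-present share is 0.805365*0.22 = 0.177180.
So P(bacterial infection | fever, influenza) = 0.177180/0.604121 ≈ 0.293.
Conditioning on influenza lowers the posterior on bacterial infection: the classic explaining-away effect in a common-effect structure.

Pr[bacterial infection | fever] ≈ 0.534; Pr[bacterial infection | fever, influenza] ≈ 0.293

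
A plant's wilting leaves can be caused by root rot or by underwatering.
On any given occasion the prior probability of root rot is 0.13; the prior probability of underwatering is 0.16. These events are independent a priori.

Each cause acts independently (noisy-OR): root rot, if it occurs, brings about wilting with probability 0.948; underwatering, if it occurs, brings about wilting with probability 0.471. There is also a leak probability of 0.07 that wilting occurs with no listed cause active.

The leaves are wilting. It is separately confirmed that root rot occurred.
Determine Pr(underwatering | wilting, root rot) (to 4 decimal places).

Under noisy-OR, P(wilting | causes) = 1 − (1−0.07)·∏(1−qᵢ) over the active causes.
Numerator (weight on configurations with underwatering): 0.974418*0.16 = 0.155907
The normalizing constant is 0.95164*0.84 + 0.974418*0.16 = 0.955285
P(underwatering | wilting, root rot) = 0.155907/0.955285 ≈ 0.1632

Pr(underwatering | wilting, root rot) ≈ 0.1632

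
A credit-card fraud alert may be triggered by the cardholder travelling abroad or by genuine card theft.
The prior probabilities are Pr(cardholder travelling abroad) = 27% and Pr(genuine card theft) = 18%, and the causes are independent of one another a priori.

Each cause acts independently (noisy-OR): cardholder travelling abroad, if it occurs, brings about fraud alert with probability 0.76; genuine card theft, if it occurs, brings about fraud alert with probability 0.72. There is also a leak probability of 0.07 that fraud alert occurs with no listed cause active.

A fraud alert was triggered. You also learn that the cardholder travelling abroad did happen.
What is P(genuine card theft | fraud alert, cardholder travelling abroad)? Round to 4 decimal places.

Under noisy-OR, P(fraud alert | causes) = 1 − (1−0.07)·∏(1−qᵢ) over the active causes.
Numerator (weight on configurations with genuine card theft): 0.937504×0.18 = 0.168751
Normalizer over all consistent configurations: 0.7768×0.82 + 0.937504×0.18 = 0.805727
Posterior = 0.168751 / 0.805727 ≈ 0.2094

P(genuine card theft | fraud alert, cardholder travelling abroad) ≈ 0.2094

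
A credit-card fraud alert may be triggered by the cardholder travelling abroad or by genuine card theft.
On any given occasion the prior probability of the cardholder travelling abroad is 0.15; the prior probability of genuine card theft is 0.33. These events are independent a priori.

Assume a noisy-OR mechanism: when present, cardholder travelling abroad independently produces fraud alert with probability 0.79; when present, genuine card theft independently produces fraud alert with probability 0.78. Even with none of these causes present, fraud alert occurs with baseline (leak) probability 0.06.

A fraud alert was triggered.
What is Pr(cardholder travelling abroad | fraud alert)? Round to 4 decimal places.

Pr(cardholder travelling abroad | fraud alert) ≈ 0.3328

Under noisy-OR, P(fraud alert | causes) = 1 − (1−0.06)·∏(1−qᵢ) over the active causes.
P(fraud alert) = 0.06·0.85·0.67 + 0.7932·0.85·0.33 + 0.8026·0.15·0.67 + 0.956572·0.15·0.33 = 0.034170 + 0.222493 + 0.080661 + 0.047350 = 0.384674
The cardholder travelling abroad-present share is 0.080661 + 0.047350 = 0.128011.
P(cardholder travelling abroad | fraud alert) = 0.128011 / 0.384674 ≈ 0.3328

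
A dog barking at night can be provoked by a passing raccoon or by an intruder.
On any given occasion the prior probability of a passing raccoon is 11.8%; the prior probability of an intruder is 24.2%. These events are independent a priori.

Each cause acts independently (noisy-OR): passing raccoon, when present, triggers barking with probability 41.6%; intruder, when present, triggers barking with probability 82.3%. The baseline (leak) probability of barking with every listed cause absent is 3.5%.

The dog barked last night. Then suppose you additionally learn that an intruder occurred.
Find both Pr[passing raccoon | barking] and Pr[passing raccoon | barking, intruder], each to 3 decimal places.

Under noisy-OR, P(barking | causes) = 1 − (1−0.035)·∏(1−qᵢ) over the active causes.
By total probability over the 4 (passing raccoon, intruder) configurations:
  P(barking) = 0.035×0.882×0.758 + 0.829195×0.882×0.242 + 0.43644×0.118×0.758 + 0.90025×0.118×0.242
        = 0.023399 + 0.176987 + 0.039037 + 0.025708 = 0.265131
The terms with passing raccoon present sum to 0.064745, so
  P(passing raccoon | barking) = 0.064745 / 0.265131 ≈ 0.244

With the extra evidence:
For the numerator, keep only passing raccoon=true terms: 0.90025×0.118 = 0.106229
Normalizer over all consistent configurations: 0.829195×0.882 + 0.90025×0.118 = 0.837579
Posterior = 0.106229 / 0.837579 ≈ 0.127
Conditioning on intruder lowers the posterior on passing raccoon: the classic explaining-away effect in a common-effect structure.

Pr[passing raccoon | barking] ≈ 0.244; Pr[passing raccoon | barking, intruder] ≈ 0.127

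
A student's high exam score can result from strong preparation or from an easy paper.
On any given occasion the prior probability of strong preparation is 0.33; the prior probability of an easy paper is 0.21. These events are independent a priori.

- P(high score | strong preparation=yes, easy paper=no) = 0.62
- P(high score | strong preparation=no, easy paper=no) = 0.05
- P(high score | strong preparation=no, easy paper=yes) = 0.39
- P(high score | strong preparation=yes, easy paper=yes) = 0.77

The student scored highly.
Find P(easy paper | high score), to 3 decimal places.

P(easy paper | high score) ≈ 0.365

Enumerate the 4 (strong preparation, easy paper) configurations and weight by the priors:
  P(high score) = 0.05×0.67×0.79 + 0.39×0.67×0.21 + 0.62×0.33×0.79 + 0.77×0.33×0.21
        = 0.026465 + 0.054873 + 0.161634 + 0.053361 = 0.296333
The terms with easy paper present sum to 0.108234, so
  P(easy paper | high score) = 0.108234 / 0.296333 ≈ 0.365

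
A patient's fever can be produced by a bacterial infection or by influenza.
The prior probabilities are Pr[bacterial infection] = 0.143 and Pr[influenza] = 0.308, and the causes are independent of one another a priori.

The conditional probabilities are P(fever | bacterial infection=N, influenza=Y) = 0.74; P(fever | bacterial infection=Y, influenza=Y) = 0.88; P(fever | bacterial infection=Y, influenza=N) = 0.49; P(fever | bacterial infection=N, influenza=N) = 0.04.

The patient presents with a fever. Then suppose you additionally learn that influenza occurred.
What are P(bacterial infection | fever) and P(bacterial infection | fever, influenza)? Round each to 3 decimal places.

P(bacterial infection | fever) ≈ 0.285; P(bacterial infection | fever, influenza) ≈ 0.166

Enumerate the 4 (bacterial infection, influenza) configurations and weight by the priors:
  P(fever) = 0.04*0.857*0.692 + 0.74*0.857*0.308 + 0.49*0.143*0.692 + 0.88*0.143*0.308
        = 0.023722 + 0.195327 + 0.048488 + 0.038759 = 0.306296
The terms with bacterial infection present sum to 0.087247, so
  P(bacterial infection | fever) = 0.087247 / 0.306296 ≈ 0.285

Now also conditioning on influenza=true:
P(fever | influenza) = 0.74*0.857 + 0.88*0.143 = 0.634180 + 0.125840 = 0.760020
The bacterial infection-present share is 0.88*0.143 = 0.125840.
Hence the posterior is 0.125840/0.760020 ≈ 0.166.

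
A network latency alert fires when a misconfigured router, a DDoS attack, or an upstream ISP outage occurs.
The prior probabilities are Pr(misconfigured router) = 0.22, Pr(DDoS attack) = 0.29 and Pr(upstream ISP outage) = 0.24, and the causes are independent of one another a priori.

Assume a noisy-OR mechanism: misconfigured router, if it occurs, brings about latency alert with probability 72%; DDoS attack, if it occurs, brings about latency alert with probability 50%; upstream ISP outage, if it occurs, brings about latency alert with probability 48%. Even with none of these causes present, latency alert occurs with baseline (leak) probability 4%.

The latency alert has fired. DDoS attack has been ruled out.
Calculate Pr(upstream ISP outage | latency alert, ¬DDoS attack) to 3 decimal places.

Pr(upstream ISP outage | latency alert, ¬DDoS attack) ≈ 0.488

Under noisy-OR, P(latency alert | causes) = 1 − (1−0.04)·∏(1−qᵢ) over the active causes.
Numerator (weight on configurations with upstream ISP outage): 0.093750 + 0.045420 = 0.139170
Denominator P(latency alert | ¬DDoS attack): 0.04·0.78·0.76 + 0.5008·0.78·0.24 + 0.7312·0.22·0.76 + 0.860224·0.22·0.24 = 0.285139
Posterior = 0.139170 / 0.285139 ≈ 0.488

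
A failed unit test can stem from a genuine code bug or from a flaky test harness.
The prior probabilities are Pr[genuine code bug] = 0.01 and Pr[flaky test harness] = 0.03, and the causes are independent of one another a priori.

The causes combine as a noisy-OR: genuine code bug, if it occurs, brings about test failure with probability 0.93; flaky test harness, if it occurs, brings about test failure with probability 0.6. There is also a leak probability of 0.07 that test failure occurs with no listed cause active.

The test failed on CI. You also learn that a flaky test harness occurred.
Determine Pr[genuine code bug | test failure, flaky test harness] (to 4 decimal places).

Under noisy-OR, P(test failure | causes) = 1 − (1−0.07)·∏(1−qᵢ) over the active causes.
P(test failure | flaky test harness) = 0.628·0.99 + 0.97396·0.01 = 0.621720 + 0.009740 = 0.631460
Of this, 0.009740 comes from 0.97396·0.01 (the genuine code bug=true cases).
P(genuine code bug | test failure, flaky test harness) = 0.009740 / 0.631460 ≈ 0.0154

Pr[genuine code bug | test failure, flaky test harness] ≈ 0.0154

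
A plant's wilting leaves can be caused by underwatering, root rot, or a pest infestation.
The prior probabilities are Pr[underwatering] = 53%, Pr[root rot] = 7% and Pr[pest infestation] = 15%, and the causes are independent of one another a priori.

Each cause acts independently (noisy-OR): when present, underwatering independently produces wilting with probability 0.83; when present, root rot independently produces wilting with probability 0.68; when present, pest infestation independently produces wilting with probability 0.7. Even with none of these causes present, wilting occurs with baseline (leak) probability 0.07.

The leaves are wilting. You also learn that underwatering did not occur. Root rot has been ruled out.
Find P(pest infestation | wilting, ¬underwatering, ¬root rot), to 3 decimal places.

Under noisy-OR, P(wilting | causes) = 1 − (1−0.07)·∏(1−qᵢ) over the active causes.
Enumerate both values of pest infestation and weight by the priors:
  P(wilting | ¬underwatering, ¬root rot) = 0.07·0.85 + 0.721·0.15
        = 0.059500 + 0.108150 = 0.167650
Keeping only the pest infestation-present terms gives 0.108150, so
  P(pest infestation | wilting, ¬underwatering, ¬root rot) = 0.108150 / 0.167650 ≈ 0.645

P(pest infestation | wilting, ¬underwatering, ¬root rot) ≈ 0.645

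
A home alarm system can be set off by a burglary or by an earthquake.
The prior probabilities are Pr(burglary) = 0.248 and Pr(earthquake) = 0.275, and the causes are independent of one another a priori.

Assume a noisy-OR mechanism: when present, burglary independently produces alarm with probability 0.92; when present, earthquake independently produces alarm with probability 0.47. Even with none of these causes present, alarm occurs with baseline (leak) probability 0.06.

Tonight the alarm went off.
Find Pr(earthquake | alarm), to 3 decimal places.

Under noisy-OR, P(alarm | causes) = 1 − (1−0.06)·∏(1−qᵢ) over the active causes.
For the numerator, keep only earthquake=true terms: 0.103772 + 0.065482 = 0.169254
Normalizer over all consistent configurations: 0.06×0.752×0.725 + 0.5018×0.752×0.275 + 0.9248×0.248×0.725 + 0.960144×0.248×0.275 = 0.368245
P(earthquake | alarm) = 0.169254/0.368245 ≈ 0.460

Pr(earthquake | alarm) ≈ 0.460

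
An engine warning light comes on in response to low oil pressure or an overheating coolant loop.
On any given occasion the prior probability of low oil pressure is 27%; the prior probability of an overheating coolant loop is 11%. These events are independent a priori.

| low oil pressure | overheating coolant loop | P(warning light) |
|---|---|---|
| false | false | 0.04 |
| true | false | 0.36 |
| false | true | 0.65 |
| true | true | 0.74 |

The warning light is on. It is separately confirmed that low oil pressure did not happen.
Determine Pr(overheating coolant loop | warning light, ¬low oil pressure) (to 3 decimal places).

P(warning light | ¬low oil pressure) = 0.04·0.89 + 0.65·0.11 = 0.035600 + 0.071500 = 0.107100
The overheating coolant loop-present share is 0.65·0.11 = 0.071500.
Hence the posterior is 0.071500/0.107100 ≈ 0.668.

Pr(overheating coolant loop | warning light, ¬low oil pressure) ≈ 0.668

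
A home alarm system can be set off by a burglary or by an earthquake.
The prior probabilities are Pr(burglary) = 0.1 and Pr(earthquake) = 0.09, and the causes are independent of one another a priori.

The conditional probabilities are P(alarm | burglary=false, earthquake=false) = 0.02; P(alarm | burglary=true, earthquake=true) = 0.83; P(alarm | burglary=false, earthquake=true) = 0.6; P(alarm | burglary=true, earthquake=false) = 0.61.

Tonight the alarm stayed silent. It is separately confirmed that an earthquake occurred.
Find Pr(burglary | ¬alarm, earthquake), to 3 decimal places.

By total probability over both values of burglary:
  P(¬alarm | earthquake) = 0.4·0.9 + 0.17·0.1
        = 0.360000 + 0.017000 = 0.377000
The terms with burglary present sum to 0.017000, so
  P(burglary | ¬alarm, earthquake) = 0.017000 / 0.377000 ≈ 0.045

Pr(burglary | ¬alarm, earthquake) ≈ 0.045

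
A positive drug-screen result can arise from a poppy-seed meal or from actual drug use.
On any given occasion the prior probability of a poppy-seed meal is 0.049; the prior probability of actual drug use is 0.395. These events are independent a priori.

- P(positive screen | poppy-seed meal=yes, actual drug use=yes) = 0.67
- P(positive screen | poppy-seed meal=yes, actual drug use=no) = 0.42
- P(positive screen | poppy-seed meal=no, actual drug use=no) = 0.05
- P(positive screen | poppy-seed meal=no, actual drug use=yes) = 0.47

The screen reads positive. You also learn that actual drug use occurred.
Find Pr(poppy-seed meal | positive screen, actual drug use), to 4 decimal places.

Sum P(positive screen|·) weighted by the priors over both values of poppy-seed meal:
  P(positive screen | actual drug use) = 0.47×0.951 + 0.67×0.049
        = 0.446970 + 0.032830 = 0.479800
The terms with poppy-seed meal present sum to 0.032830, so
  P(poppy-seed meal | positive screen, actual drug use) = 0.032830 / 0.479800 ≈ 0.0684

Pr(poppy-seed meal | positive screen, actual drug use) ≈ 0.0684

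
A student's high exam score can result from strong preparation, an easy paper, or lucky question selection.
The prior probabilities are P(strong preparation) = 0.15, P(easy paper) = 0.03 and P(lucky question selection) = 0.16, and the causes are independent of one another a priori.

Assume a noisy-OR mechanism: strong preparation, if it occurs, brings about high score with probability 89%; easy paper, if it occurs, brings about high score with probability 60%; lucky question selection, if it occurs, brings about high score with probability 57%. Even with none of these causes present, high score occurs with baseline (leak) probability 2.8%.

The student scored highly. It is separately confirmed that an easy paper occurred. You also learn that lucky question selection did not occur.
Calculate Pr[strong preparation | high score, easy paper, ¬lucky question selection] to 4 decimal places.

Pr[strong preparation | high score, easy paper, ¬lucky question selection] ≈ 0.2165

Under noisy-OR, P(high score | causes) = 1 − (1−0.028)·∏(1−qᵢ) over the active causes.
P(high score | easy paper, ¬lucky question selection) = 0.6112*0.85 + 0.957232*0.15 = 0.519520 + 0.143585 = 0.663105
The strong preparation-present share is 0.957232*0.15 = 0.143585.
Hence the posterior is 0.143585/0.663105 ≈ 0.2165.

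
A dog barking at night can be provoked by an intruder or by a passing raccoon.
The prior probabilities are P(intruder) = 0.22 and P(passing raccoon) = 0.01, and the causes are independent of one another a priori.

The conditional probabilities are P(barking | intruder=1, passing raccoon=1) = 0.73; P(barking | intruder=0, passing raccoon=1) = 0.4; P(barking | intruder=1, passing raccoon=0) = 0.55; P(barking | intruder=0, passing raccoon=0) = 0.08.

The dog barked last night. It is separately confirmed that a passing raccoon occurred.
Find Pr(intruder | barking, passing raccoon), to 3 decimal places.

Pr(intruder | barking, passing raccoon) ≈ 0.340

Weight on intruder=true, given the evidence: 0.73*0.22 = 0.160600
Denominator P(barking | passing raccoon): 0.4*0.78 + 0.73*0.22 = 0.472600
Posterior = 0.160600 / 0.472600 ≈ 0.340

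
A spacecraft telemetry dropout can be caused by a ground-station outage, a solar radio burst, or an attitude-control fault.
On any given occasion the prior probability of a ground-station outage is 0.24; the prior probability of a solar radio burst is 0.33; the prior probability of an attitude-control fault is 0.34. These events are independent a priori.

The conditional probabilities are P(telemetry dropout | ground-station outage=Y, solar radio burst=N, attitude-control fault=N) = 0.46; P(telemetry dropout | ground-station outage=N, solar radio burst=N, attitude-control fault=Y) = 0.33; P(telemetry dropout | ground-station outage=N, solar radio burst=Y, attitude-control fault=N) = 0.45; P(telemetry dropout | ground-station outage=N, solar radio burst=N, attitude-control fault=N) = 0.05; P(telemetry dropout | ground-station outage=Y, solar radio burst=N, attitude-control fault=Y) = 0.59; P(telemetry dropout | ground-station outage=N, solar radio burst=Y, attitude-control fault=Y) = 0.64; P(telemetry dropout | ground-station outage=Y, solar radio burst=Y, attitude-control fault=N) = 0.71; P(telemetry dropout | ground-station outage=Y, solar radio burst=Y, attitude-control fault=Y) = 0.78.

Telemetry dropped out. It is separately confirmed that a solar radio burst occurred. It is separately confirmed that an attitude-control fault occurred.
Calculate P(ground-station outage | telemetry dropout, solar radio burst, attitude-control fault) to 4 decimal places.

P(ground-station outage | telemetry dropout, solar radio burst, attitude-control fault) ≈ 0.2779

Enumerate both values of ground-station outage and weight by the priors:
  P(telemetry dropout | solar radio burst, attitude-control fault) = 0.64*0.76 + 0.78*0.24
        = 0.486400 + 0.187200 = 0.673600
The terms with ground-station outage present sum to 0.187200, so
  P(ground-station outage | telemetry dropout, solar radio burst, attitude-control fault) = 0.187200 / 0.673600 ≈ 0.2779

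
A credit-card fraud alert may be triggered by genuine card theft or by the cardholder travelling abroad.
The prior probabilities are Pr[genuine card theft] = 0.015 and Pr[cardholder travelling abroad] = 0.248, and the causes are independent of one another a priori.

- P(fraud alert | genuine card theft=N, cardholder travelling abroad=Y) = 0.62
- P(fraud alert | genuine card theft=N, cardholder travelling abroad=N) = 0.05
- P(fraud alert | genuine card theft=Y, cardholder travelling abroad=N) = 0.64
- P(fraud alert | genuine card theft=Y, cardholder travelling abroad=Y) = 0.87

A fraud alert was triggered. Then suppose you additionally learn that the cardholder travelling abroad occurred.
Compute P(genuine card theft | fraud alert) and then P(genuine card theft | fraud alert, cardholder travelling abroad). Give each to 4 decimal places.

Enumerate the 4 (genuine card theft, cardholder travelling abroad) configurations and weight by the priors:
  P(fraud alert) = 0.05*0.985*0.752 + 0.62*0.985*0.248 + 0.64*0.015*0.752 + 0.87*0.015*0.248
        = 0.037036 + 0.151454 + 0.007219 + 0.003236 = 0.198945
Keeping only the genuine card theft-present terms gives 0.010455, so
  P(genuine card theft | fraud alert) = 0.010455 / 0.198945 ≈ 0.0526

Now also conditioning on cardholder travelling abroad=true:
Weight on genuine card theft=true, given the evidence: 0.87·0.015 = 0.013050
Normalizer over all consistent configurations: 0.62·0.985 + 0.87·0.015 = 0.623750
Posterior = 0.013050 / 0.623750 ≈ 0.0209
Conditioning on cardholder travelling abroad lowers the posterior on genuine card theft: the classic explaining-away effect in a common-effect structure.

P(genuine card theft | fraud alert) ≈ 0.0526; P(genuine card theft | fraud alert, cardholder travelling abroad) ≈ 0.0209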